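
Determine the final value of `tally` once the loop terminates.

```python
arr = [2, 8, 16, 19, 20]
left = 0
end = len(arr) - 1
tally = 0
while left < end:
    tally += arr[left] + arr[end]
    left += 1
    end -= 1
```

Let's trace through this code step by step.

Initialize: arr = [2, 8, 16, 19, 20]
Initialize: left = 0
Initialize: end = 4
Initialize: tally = 0
Entering loop: while left < end:
After iteration 1: left = 1, end = 3, tally = 22
After iteration 2: left = 2, end = 2, tally = 49
Loop ends.

Final answer: 49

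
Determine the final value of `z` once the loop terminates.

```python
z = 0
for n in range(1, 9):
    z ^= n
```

Let's trace through this code step by step.

Initialize: z = 0
Entering loop: for n in range(1, 9):
After iteration 1: n = 1, z = 1
After iteration 2: n = 2, z = 3
After iteration 3: n = 3, z = 0
After iteration 4: n = 4, z = 4
After iteration 5: n = 5, z = 1
After iteration 6: n = 6, z = 7
After iteration 7: n = 7, z = 0
After iteration 8: n = 8, z = 8
Loop ends.

Final answer: 8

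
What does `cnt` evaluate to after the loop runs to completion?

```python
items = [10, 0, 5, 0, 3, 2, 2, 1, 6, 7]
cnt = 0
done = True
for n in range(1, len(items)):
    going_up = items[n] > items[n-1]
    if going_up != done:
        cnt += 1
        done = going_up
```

Let's trace through this code step by step.

Initialize: items = [10, 0, 5, 0, 3, 2, 2, 1, 6, 7]
Initialize: cnt = 0
Initialize: done = True
Entering loop: for n in range(1, len(items)):
After iteration 1: n = 1, cnt = 1, done = False, going_up = False
After iteration 2: n = 2, cnt = 2, done = True, going_up = True
After iteration 3: n = 3, cnt = 3, done = False, going_up = False
After iteration 4: n = 4, cnt = 4, done = True, going_up = True
After iteration 5: n = 5, cnt = 5, done = False, going_up = False
After iteration 6: n = 6, cnt = 5, done = False, going_up = False
After iteration 7: n = 7, cnt = 5, done = False, going_up = False
After iteration 8: n = 8, cnt = 6, done = True, going_up = True
After iteration 9: n = 9, cnt = 6, done = True, going_up = True
Loop ends.

Final answer: 6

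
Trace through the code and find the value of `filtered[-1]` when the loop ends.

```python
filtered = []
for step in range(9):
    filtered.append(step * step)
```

Let's trace through this code step by step.

Initialize: filtered = []
Entering loop: for step in range(9):
After iteration 1: step = 0, filtered = [0]
After iteration 2: step = 1, filtered = [0, 1]
After iteration 3: step = 2, filtered = [0, 1, 4]
After iteration 4: step = 3, filtered = [0, 1, 4, 9]
After iteration 5: step = 4, filtered = [0, 1, 4, 9, 16]
After iteration 6: step = 5, filtered = [0, 1, 4, 9, 16, 25]
After iteration 7: step = 6, filtered = [0, 1, 4, 9, 16, 25, 36]
After iteration 8: step = 7, filtered = [0, 1, 4, 9, 16, 25, 36, 49]
After iteration 9: step = 8, filtered = [0, 1, 4, 9, 16, 25, 36, 49, 64]
Loop ends.
filtered[-1] = 64

Final answer: 64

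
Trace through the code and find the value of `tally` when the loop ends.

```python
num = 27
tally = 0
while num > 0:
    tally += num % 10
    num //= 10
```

Let's trace through this code step by step.

Initialize: num = 27
Initialize: tally = 0
Entering loop: while num > 0:
After iteration 1: num = 2, tally = 7
After iteration 2: num = 0, tally = 9
Loop ends.

Final answer: 9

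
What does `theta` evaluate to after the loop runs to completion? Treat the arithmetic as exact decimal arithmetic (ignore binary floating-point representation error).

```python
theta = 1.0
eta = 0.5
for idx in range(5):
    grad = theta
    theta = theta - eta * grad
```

Let's trace through this code step by step.

Initialize: theta = 1.0
Initialize: eta = 0.5
Entering loop: for idx in range(5):
After iteration 1: idx = 0, theta = 0.5, grad = 1.0
After iteration 2: idx = 1, theta = 0.25, grad = 0.5
After iteration 3: idx = 2, theta = 0.125, grad = 0.25
After iteration 4: idx = 3, theta = 0.0625, grad = 0.125
After iteration 5: idx = 4, theta = 0.03125, grad = 0.0625
Loop ends.

Final answer: 0.03125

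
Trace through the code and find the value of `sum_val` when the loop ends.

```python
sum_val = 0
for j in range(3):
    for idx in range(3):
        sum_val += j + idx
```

Let's trace through this code step by step.

Initialize: sum_val = 0
Entering loop: for j in range(3):
After iteration 1: j = 0, sum_val = 3
After iteration 2: j = 1, sum_val = 9
After iteration 3: j = 2, sum_val = 18
Loop ends.

Final answer: 18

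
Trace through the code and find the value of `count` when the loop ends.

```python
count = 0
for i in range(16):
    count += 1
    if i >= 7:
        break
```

Let's trace through this code step by step.

Initialize: count = 0
Entering loop: for i in range(16):
After iteration 1: i = 0, count = 1
After iteration 2: i = 1, count = 2
After iteration 3: i = 2, count = 3
After iteration 4: i = 3, count = 4
After iteration 5: i = 4, count = 5
After iteration 6: i = 5, count = 6
After iteration 7: i = 6, count = 7
After iteration 8: i = 7, count = 8
Loop ends.

Final answer: 8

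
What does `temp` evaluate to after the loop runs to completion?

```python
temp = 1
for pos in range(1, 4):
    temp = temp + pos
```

Let's trace through this code step by step.

Initialize: temp = 1
Entering loop: for pos in range(1, 4):
After iteration 1: pos = 1, temp = 2
After iteration 2: pos = 2, temp = 4
After iteration 3: pos = 3, temp = 7
Loop ends.

Final answer: 7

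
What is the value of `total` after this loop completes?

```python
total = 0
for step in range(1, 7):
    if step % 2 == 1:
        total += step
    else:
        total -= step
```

Let's trace through this code step by step.

Initialize: total = 0
Entering loop: for step in range(1, 7):
After iteration 1: step = 1, total = 1
After iteration 2: step = 2, total = -1
After iteration 3: step = 3, total = 2
After iteration 4: step = 4, total = -2
After iteration 5: step = 5, total = 3
After iteration 6: step = 6, total = -3
Loop ends.

Final answer: -3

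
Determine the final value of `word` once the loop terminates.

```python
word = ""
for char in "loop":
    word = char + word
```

Let's trace through this code step by step.

Initialize: word = ''
Entering loop: for char in "loop":
After iteration 1: char = 'l', word = 'l'
After iteration 2: char = 'o', word = 'ol'
After iteration 3: char = 'o', word = 'ool'
After iteration 4: char = 'p', word = 'pool'
Loop ends.

Final answer: 'pool'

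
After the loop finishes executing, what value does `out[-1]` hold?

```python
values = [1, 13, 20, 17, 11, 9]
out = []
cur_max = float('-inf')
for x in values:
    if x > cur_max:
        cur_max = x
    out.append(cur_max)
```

Let's trace through this code step by step.

Initialize: values = [1, 13, 20, 17, 11, 9]
Initialize: out = []
Initialize: cur_max = -inf
Entering loop: for x in values:
After iteration 1: x = 1, out = [1], cur_max = 1
After iteration 2: x = 13, out = [1, 13], cur_max = 13
After iteration 3: x = 20, out = [1, 13, 20], cur_max = 20
After iteration 4: x = 17, out = [1, 13, 20, 20], cur_max = 20
After iteration 5: x = 11, out = [1, 13, 20, 20, 20], cur_max = 20
After iteration 6: x = 9, out = [1, 13, 20, 20, 20, 20], cur_max = 20
Loop ends.
out[-1] = 20

Final answer: 20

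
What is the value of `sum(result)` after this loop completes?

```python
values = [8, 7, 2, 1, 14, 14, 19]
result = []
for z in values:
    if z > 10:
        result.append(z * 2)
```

Let's trace through this code step by step.

Initialize: values = [8, 7, 2, 1, 14, 14, 19]
Initialize: result = []
Entering loop: for z in values:
After iteration 1: z = 8, result = []
After iteration 2: z = 7, result = []
After iteration 3: z = 2, result = []
After iteration 4: z = 1, result = []
After iteration 5: z = 14, result = [28]
After iteration 6: z = 14, result = [28, 28]
After iteration 7: z = 19, result = [28, 28, 38]
Loop ends.
sum(result) = 94

Final answer: 94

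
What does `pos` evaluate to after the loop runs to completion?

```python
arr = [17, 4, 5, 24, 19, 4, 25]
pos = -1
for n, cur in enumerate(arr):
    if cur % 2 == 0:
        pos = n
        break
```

Let's trace through this code step by step.

Initialize: arr = [17, 4, 5, 24, 19, 4, 25]
Initialize: pos = -1
Entering loop: for n, cur in enumerate(arr):
After iteration 1: n = 0, cur = 17, pos = -1
After iteration 2: n = 1, cur = 4, pos = 1
Loop ends.

Final answer: 1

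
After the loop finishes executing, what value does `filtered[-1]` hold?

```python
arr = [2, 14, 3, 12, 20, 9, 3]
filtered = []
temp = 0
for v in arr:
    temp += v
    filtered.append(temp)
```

Let's trace through this code step by step.

Initialize: arr = [2, 14, 3, 12, 20, 9, 3]
Initialize: filtered = []
Initialize: temp = 0
Entering loop: for v in arr:
After iteration 1: v = 2, filtered = [2], temp = 2
After iteration 2: v = 14, filtered = [2, 16], temp = 16
After iteration 3: v = 3, filtered = [2, 16, 19], temp = 19
After iteration 4: v = 12, filtered = [2, 16, 19, 31], temp = 31
After iteration 5: v = 20, filtered = [2, 16, 19, 31, 51], temp = 51
After iteration 6: v = 9, filtered = [2, 16, 19, 31, 51, 60], temp = 60
After iteration 7: v = 3, filtered = [2, 16, 19, 31, 51, 60, 63], temp = 63
Loop ends.
filtered[-1] = 63

Final answer: 63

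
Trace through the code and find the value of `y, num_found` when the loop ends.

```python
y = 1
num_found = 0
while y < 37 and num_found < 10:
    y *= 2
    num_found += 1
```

Let's trace through this code step by step.

Initialize: y = 1
Initialize: num_found = 0
Entering loop: while y < 37 and num_found < 10:
After iteration 1: y = 2, num_found = 1
After iteration 2: y = 4, num_found = 2
After iteration 3: y = 8, num_found = 3
After iteration 4: y = 16, num_found = 4
After iteration 5: y = 32, num_found = 5
After iteration 6: y = 64, num_found = 6
Loop ends.

Final answer: 64, 6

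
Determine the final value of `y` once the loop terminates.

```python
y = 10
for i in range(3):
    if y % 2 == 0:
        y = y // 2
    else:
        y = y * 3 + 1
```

Let's trace through this code step by step.

Initialize: y = 10
Entering loop: for i in range(3):
After iteration 1: i = 0, y = 5
After iteration 2: i = 1, y = 16
After iteration 3: i = 2, y = 8
Loop ends.

Final answer: 8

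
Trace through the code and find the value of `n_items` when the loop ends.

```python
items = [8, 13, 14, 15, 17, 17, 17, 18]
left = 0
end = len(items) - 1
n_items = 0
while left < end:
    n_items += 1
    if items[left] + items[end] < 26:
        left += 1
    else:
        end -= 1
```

Let's trace through this code step by step.

Initialize: items = [8, 13, 14, 15, 17, 17, 17, 18]
Initialize: left = 0
Initialize: end = 7
Initialize: n_items = 0
Entering loop: while left < end:
After iteration 1: left = 0, end = 6, n_items = 1
After iteration 2: left = 1, end = 6, n_items = 2
After iteration 3: left = 1, end = 5, n_items = 3
After iteration 4: left = 1, end = 4, n_items = 4
After iteration 5: left = 1, end = 3, n_items = 5
After iteration 6: left = 1, end = 2, n_items = 6
After iteration 7: left = 1, end = 1, n_items = 7
Loop ends.

Final answer: 7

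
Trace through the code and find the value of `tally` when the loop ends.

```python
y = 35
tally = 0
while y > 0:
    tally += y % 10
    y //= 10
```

Let's trace through this code step by step.

Initialize: y = 35
Initialize: tally = 0
Entering loop: while y > 0:
After iteration 1: y = 3, tally = 5
After iteration 2: y = 0, tally = 8
Loop ends.

Final answer: 8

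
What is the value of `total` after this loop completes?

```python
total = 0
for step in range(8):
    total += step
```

Let's trace through this code step by step.

Initialize: total = 0
Entering loop: for step in range(8):
After iteration 1: step = 0, total = 0
After iteration 2: step = 1, total = 1
After iteration 3: step = 2, total = 3
After iteration 4: step = 3, total = 6
After iteration 5: step = 4, total = 10
After iteration 6: step = 5, total = 15
After iteration 7: step = 6, total = 21
After iteration 8: step = 7, total = 28
Loop ends.

Final answer: 28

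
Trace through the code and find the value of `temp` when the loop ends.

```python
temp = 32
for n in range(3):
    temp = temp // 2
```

Let's trace through this code step by step.

Initialize: temp = 32
Entering loop: for n in range(3):
After iteration 1: n = 0, temp = 16
After iteration 2: n = 1, temp = 8
After iteration 3: n = 2, temp = 4
Loop ends.

Final answer: 4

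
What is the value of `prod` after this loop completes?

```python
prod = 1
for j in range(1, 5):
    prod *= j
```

Let's trace through this code step by step.

Initialize: prod = 1
Entering loop: for j in range(1, 5):
After iteration 1: j = 1, prod = 1
After iteration 2: j = 2, prod = 2
After iteration 3: j = 3, prod = 6
After iteration 4: j = 4, prod = 24
Loop ends.

Final answer: 24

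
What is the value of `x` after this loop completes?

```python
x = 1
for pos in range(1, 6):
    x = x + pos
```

Let's trace through this code step by step.

Initialize: x = 1
Entering loop: for pos in range(1, 6):
After iteration 1: pos = 1, x = 2
After iteration 2: pos = 2, x = 4
After iteration 3: pos = 3, x = 7
After iteration 4: pos = 4, x = 11
After iteration 5: pos = 5, x = 16
Loop ends.

Final answer: 16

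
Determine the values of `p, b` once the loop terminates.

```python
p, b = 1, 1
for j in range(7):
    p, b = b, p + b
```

Let's trace through this code step by step.

Initialize: p = 1
Initialize: b = 1
Entering loop: for j in range(7):
After iteration 1: j = 0, p = 1, b = 2
After iteration 2: j = 1, p = 2, b = 3
After iteration 3: j = 2, p = 3, b = 5
After iteration 4: j = 3, p = 5, b = 8
After iteration 5: j = 4, p = 8, b = 13
After iteration 6: j = 5, p = 13, b = 21
After iteration 7: j = 6, p = 21, b = 34
Loop ends.

Final answer: 21, 34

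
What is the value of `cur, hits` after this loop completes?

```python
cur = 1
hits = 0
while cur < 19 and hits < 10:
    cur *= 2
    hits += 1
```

Let's trace through this code step by step.

Initialize: cur = 1
Initialize: hits = 0
Entering loop: while cur < 19 and hits < 10:
After iteration 1: cur = 2, hits = 1
After iteration 2: cur = 4, hits = 2
After iteration 3: cur = 8, hits = 3
After iteration 4: cur = 16, hits = 4
After iteration 5: cur = 32, hits = 5
Loop ends.

Final answer: 32, 5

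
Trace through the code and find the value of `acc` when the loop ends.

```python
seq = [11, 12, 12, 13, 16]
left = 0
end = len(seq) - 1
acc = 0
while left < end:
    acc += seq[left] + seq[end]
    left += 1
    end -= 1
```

Let's trace through this code step by step.

Initialize: seq = [11, 12, 12, 13, 16]
Initialize: left = 0
Initialize: end = 4
Initialize: acc = 0
Entering loop: while left < end:
After iteration 1: left = 1, end = 3, acc = 27
After iteration 2: left = 2, end = 2, acc = 52
Loop ends.

Final answer: 52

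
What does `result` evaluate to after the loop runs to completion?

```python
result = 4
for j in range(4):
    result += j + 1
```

Let's trace through this code step by step.

Initialize: result = 4
Entering loop: for j in range(4):
After iteration 1: j = 0, result = 5
After iteration 2: j = 1, result = 7
After iteration 3: j = 2, result = 10
After iteration 4: j = 3, result = 14
Loop ends.

Final answer: 14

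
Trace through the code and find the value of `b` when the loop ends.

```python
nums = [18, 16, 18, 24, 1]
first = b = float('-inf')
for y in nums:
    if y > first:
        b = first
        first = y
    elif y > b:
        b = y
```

Let's trace through this code step by step.

Initialize: nums = [18, 16, 18, 24, 1]
Initialize: first = -inf
Initialize: b = -inf
Entering loop: for y in nums:
After iteration 1: y = 18, first = 18, b = -inf
After iteration 2: y = 16, first = 18, b = 16
After iteration 3: y = 18, first = 18, b = 18
After iteration 4: y = 24, first = 24, b = 18
After iteration 5: y = 1, first = 24, b = 18
Loop ends.

Final answer: 18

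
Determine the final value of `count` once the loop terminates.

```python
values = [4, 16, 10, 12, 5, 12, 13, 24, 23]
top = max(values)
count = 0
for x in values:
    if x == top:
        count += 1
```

Let's trace through this code step by step.

Initialize: values = [4, 16, 10, 12, 5, 12, 13, 24, 23]
Initialize: top = 24
Initialize: count = 0
Entering loop: for x in values:
After iteration 1: x = 4, count = 0
After iteration 2: x = 16, count = 0
After iteration 3: x = 10, count = 0
After iteration 4: x = 12, count = 0
After iteration 5: x = 5, count = 0
After iteration 6: x = 12, count = 0
After iteration 7: x = 13, count = 0
After iteration 8: x = 24, count = 1
After iteration 9: x = 23, count = 1
Loop ends.

Final answer: 1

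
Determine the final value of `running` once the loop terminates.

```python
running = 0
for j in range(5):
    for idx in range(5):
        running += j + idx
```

Let's trace through this code step by step.

Initialize: running = 0
Entering loop: for j in range(5):
After iteration 1: j = 0, running = 10
After iteration 2: j = 1, running = 25
After iteration 3: j = 2, running = 45
After iteration 4: j = 3, running = 70
After iteration 5: j = 4, running = 100
Loop ends.

Final answer: 100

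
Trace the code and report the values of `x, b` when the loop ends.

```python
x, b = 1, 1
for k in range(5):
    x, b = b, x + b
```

Let's trace through this code step by step.

Initialize: x = 1
Initialize: b = 1
Entering loop: for k in range(5):
After iteration 1: k = 0, x = 1, b = 2
After iteration 2: k = 1, x = 2, b = 3
After iteration 3: k = 2, x = 3, b = 5
After iteration 4: k = 3, x = 5, b = 8
After iteration 5: k = 4, x = 8, b = 13
Loop ends.

Final answer: 8, 13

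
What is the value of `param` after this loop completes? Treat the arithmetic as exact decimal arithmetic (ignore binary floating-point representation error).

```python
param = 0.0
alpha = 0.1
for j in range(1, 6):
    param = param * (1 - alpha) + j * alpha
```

Let's trace through this code step by step.

Initialize: param = 0.0
Initialize: alpha = 0.1
Entering loop: for j in range(1, 6):
After iteration 1: j = 1, param = 0.1
After iteration 2: j = 2, param = 0.29
After iteration 3: j = 3, param = 0.561
After iteration 4: j = 4, param = 0.9049
After iteration 5: j = 5, param = 1.31441
Loop ends.

Final answer: 1.31441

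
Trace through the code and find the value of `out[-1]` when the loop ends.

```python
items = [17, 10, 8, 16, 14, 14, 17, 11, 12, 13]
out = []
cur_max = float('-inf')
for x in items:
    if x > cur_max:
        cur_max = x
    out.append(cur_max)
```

Let's trace through this code step by step.

Initialize: items = [17, 10, 8, 16, 14, 14, 17, 11, 12, 13]
Initialize: out = []
Initialize: cur_max = -inf
Entering loop: for x in items:
After iteration 1: x = 17, out = [17], cur_max = 17
After iteration 2: x = 10, out = [17, 17], cur_max = 17
After iteration 3: x = 8, out = [17, 17, 17], cur_max = 17
After iteration 4: x = 16, out = [17, 17, 17, 17], cur_max = 17
After iteration 5: x = 14, out = [17, 17, 17, 17, 17], cur_max = 17
After iteration 6: x = 14, out = [17, 17, 17, 17, 17, 17], cur_max = 17
After iteration 7: x = 17, out = [17, 17, 17, 17, 17, 17, 17], cur_max = 17
After iteration 8: x = 11, out = [17, 17, 17, 17, 17, 17, 17, 17], cur_max = 17
After iteration 9: x = 12, out = [17, 17, 17, 17, 17, 17, 17, 17, 17], cur_max = 17
After iteration 10: x = 13, out = [17, 17, 17, 17, 17, 17, 17, 17, 17, 17], cur_max = 17
Loop ends.
out[-1] = 17

Final answer: 17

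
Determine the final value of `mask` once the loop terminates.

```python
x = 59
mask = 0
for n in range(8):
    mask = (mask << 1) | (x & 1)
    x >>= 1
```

Let's trace through this code step by step.

Initialize: x = 59
Initialize: mask = 0
Entering loop: for n in range(8):
After iteration 1: n = 0, x = 29, mask = 1
After iteration 2: n = 1, x = 14, mask = 3
After iteration 3: n = 2, x = 7, mask = 6
After iteration 4: n = 3, x = 3, mask = 13
After iteration 5: n = 4, x = 1, mask = 27
After iteration 6: n = 5, x = 0, mask = 55
After iteration 7: n = 6, x = 0, mask = 110
After iteration 8: n = 7, x = 0, mask = 220
Loop ends.

Final answer: 220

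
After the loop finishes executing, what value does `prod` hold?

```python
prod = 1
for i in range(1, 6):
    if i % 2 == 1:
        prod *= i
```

Let's trace through this code step by step.

Initialize: prod = 1
Entering loop: for i in range(1, 6):
After iteration 1: i = 1, prod = 1
After iteration 2: i = 2, prod = 1
After iteration 3: i = 3, prod = 3
After iteration 4: i = 4, prod = 3
After iteration 5: i = 5, prod = 15
Loop ends.

Final answer: 15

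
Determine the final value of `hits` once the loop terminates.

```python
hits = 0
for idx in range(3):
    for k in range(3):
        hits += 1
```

Let's trace through this code step by step.

Initialize: hits = 0
Entering loop: for idx in range(3):
After iteration 1: idx = 0, hits = 3
After iteration 2: idx = 1, hits = 6
After iteration 3: idx = 2, hits = 9
Loop ends.

Final answer: 9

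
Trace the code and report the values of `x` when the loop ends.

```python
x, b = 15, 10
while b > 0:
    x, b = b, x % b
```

Let's trace through this code step by step.

Initialize: x = 15
Initialize: b = 10
Entering loop: while b > 0:
After iteration 1: x = 10, b = 5
After iteration 2: x = 5, b = 0
Loop ends.

Final answer: 5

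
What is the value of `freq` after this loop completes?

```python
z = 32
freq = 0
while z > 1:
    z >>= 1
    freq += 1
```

Let's trace through this code step by step.

Initialize: z = 32
Initialize: freq = 0
Entering loop: while z > 1:
After iteration 1: z = 16, freq = 1
After iteration 2: z = 8, freq = 2
After iteration 3: z = 4, freq = 3
After iteration 4: z = 2, freq = 4
After iteration 5: z = 1, freq = 5
Loop ends.

Final answer: 5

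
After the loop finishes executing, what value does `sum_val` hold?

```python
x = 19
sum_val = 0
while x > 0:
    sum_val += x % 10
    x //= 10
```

Let's trace through this code step by step.

Initialize: x = 19
Initialize: sum_val = 0
Entering loop: while x > 0:
After iteration 1: x = 1, sum_val = 9
After iteration 2: x = 0, sum_val = 10
Loop ends.

Final answer: 10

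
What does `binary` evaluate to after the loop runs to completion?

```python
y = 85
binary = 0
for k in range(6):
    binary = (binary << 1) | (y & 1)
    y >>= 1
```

Let's trace through this code step by step.

Initialize: y = 85
Initialize: binary = 0
Entering loop: for k in range(6):
After iteration 1: k = 0, y = 42, binary = 1
After iteration 2: k = 1, y = 21, binary = 2
After iteration 3: k = 2, y = 10, binary = 5
After iteration 4: k = 3, y = 5, binary = 10
After iteration 5: k = 4, y = 2, binary = 21
After iteration 6: k = 5, y = 1, binary = 42
Loop ends.

Final answer: 42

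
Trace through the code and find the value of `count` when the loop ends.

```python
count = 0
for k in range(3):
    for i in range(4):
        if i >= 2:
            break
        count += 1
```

Let's trace through this code step by step.

Initialize: count = 0
Entering loop: for k in range(3):
After iteration 1: k = 0, count = 2
After iteration 2: k = 1, count = 4
After iteration 3: k = 2, count = 6
Loop ends.

Final answer: 6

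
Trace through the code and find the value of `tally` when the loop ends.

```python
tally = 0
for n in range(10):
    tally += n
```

Let's trace through this code step by step.

Initialize: tally = 0
Entering loop: for n in range(10):
After iteration 1: n = 0, tally = 0
After iteration 2: n = 1, tally = 1
After iteration 3: n = 2, tally = 3
After iteration 4: n = 3, tally = 6
After iteration 5: n = 4, tally = 10
After iteration 6: n = 5, tally = 15
After iteration 7: n = 6, tally = 21
After iteration 8: n = 7, tally = 28
After iteration 9: n = 8, tally = 36
After iteration 10: n = 9, tally = 45
Loop ends.

Final answer: 45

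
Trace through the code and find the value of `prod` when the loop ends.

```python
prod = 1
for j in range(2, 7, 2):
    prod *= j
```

Let's trace through this code step by step.

Initialize: prod = 1
Entering loop: for j in range(2, 7, 2):
After iteration 1: j = 2, prod = 2
After iteration 2: j = 4, prod = 8
After iteration 3: j = 6, prod = 48
Loop ends.

Final answer: 48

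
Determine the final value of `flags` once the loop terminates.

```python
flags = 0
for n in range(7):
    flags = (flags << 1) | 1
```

Let's trace through this code step by step.

Initialize: flags = 0
Entering loop: for n in range(7):
After iteration 1: n = 0, flags = 1
After iteration 2: n = 1, flags = 3
After iteration 3: n = 2, flags = 7
After iteration 4: n = 3, flags = 15
After iteration 5: n = 4, flags = 31
After iteration 6: n = 5, flags = 63
After iteration 7: n = 6, flags = 127
Loop ends.

Final answer: 127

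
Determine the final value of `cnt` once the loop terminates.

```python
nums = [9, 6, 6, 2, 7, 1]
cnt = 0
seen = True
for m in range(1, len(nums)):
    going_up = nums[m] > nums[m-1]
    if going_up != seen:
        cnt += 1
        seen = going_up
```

Let's trace through this code step by step.

Initialize: nums = [9, 6, 6, 2, 7, 1]
Initialize: cnt = 0
Initialize: seen = True
Entering loop: for m in range(1, len(nums)):
After iteration 1: m = 1, cnt = 1, seen = False, going_up = False
After iteration 2: m = 2, cnt = 1, seen = False, going_up = False
After iteration 3: m = 3, cnt = 1, seen = False, going_up = False
After iteration 4: m = 4, cnt = 2, seen = True, going_up = True
After iteration 5: m = 5, cnt = 3, seen = False, going_up = False
Loop ends.

Final answer: 3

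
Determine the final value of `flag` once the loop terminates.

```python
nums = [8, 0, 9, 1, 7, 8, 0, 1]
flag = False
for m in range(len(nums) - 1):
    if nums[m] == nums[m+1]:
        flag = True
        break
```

Let's trace through this code step by step.

Initialize: nums = [8, 0, 9, 1, 7, 8, 0, 1]
Initialize: flag = False
Entering loop: for m in range(len(nums) - 1):
After iteration 1: m = 0, flag = False
After iteration 2: m = 1, flag = False
After iteration 3: m = 2, flag = False
After iteration 4: m = 3, flag = False
After iteration 5: m = 4, flag = False
After iteration 6: m = 5, flag = False
After iteration 7: m = 6, flag = False
Loop ends.

Final answer: False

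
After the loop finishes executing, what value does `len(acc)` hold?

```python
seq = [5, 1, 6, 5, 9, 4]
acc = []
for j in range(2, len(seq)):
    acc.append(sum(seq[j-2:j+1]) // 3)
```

Let's trace through this code step by step.

Initialize: seq = [5, 1, 6, 5, 9, 4]
Initialize: acc = []
Entering loop: for j in range(2, len(seq)):
After iteration 1: j = 2, acc = [4]
After iteration 2: j = 3, acc = [4, 4]
After iteration 3: j = 4, acc = [4, 4, 6]
After iteration 4: j = 5, acc = [4, 4, 6, 6]
Loop ends.
len(acc) = 4

Final answer: 4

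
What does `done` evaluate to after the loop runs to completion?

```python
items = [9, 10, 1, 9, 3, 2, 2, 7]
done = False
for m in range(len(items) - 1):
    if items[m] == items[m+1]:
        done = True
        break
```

Let's trace through this code step by step.

Initialize: items = [9, 10, 1, 9, 3, 2, 2, 7]
Initialize: done = False
Entering loop: for m in range(len(items) - 1):
After iteration 1: m = 0, done = False
After iteration 2: m = 1, done = False
After iteration 3: m = 2, done = False
After iteration 4: m = 3, done = False
After iteration 5: m = 4, done = False
After iteration 6: m = 5, done = True
Loop ends.

Final answer: True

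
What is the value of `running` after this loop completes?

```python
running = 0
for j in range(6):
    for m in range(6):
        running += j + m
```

Let's trace through this code step by step.

Initialize: running = 0
Entering loop: for j in range(6):
After iteration 1: j = 0, running = 15
After iteration 2: j = 1, running = 36
After iteration 3: j = 2, running = 63
After iteration 4: j = 3, running = 96
After iteration 5: j = 4, running = 135
After iteration 6: j = 5, running = 180
Loop ends.

Final answer: 180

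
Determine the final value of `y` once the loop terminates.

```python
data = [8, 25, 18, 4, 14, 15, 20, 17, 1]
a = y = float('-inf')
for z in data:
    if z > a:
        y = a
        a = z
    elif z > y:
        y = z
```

Let's trace through this code step by step.

Initialize: data = [8, 25, 18, 4, 14, 15, 20, 17, 1]
Initialize: a = -inf
Initialize: y = -inf
Entering loop: for z in data:
After iteration 1: z = 8, a = 8, y = -inf
After iteration 2: z = 25, a = 25, y = 8
After iteration 3: z = 18, a = 25, y = 18
After iteration 4: z = 4, a = 25, y = 18
After iteration 5: z = 14, a = 25, y = 18
After iteration 6: z = 15, a = 25, y = 18
After iteration 7: z = 20, a = 25, y = 20
After iteration 8: z = 17, a = 25, y = 20
After iteration 9: z = 1, a = 25, y = 20
Loop ends.

Final answer: 20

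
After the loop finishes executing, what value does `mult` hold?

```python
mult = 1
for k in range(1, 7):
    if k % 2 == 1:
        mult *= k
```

Let's trace through this code step by step.

Initialize: mult = 1
Entering loop: for k in range(1, 7):
After iteration 1: k = 1, mult = 1
After iteration 2: k = 2, mult = 1
After iteration 3: k = 3, mult = 3
After iteration 4: k = 4, mult = 3
After iteration 5: k = 5, mult = 15
After iteration 6: k = 6, mult = 15
Loop ends.

Final answer: 15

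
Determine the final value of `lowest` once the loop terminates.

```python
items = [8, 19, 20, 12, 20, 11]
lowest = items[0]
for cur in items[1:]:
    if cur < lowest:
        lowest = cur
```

Let's trace through this code step by step.

Initialize: items = [8, 19, 20, 12, 20, 11]
Initialize: lowest = 8
Entering loop: for cur in items[1:]:
After iteration 1: cur = 19, lowest = 8
After iteration 2: cur = 20, lowest = 8
After iteration 3: cur = 12, lowest = 8
After iteration 4: cur = 20, lowest = 8
After iteration 5: cur = 11, lowest = 8
Loop ends.

Final answer: 8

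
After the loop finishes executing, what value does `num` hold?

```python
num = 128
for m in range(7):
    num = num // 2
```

Let's trace through this code step by step.

Initialize: num = 128
Entering loop: for m in range(7):
After iteration 1: m = 0, num = 64
After iteration 2: m = 1, num = 32
After iteration 3: m = 2, num = 16
After iteration 4: m = 3, num = 8
After iteration 5: m = 4, num = 4
After iteration 6: m = 5, num = 2
After iteration 7: m = 6, num = 1
Loop ends.

Final answer: 1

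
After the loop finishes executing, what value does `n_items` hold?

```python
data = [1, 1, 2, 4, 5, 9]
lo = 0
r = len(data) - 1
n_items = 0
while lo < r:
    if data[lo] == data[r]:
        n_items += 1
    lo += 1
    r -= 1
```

Let's trace through this code step by step.

Initialize: data = [1, 1, 2, 4, 5, 9]
Initialize: lo = 0
Initialize: r = 5
Initialize: n_items = 0
Entering loop: while lo < r:
After iteration 1: lo = 1, r = 4, n_items = 0
After iteration 2: lo = 2, r = 3, n_items = 0
After iteration 3: lo = 3, r = 2, n_items = 0
Loop ends.

Final answer: 0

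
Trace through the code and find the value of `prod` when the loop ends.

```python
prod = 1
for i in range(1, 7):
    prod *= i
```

Let's trace through this code step by step.

Initialize: prod = 1
Entering loop: for i in range(1, 7):
After iteration 1: i = 1, prod = 1
After iteration 2: i = 2, prod = 2
After iteration 3: i = 3, prod = 6
After iteration 4: i = 4, prod = 24
After iteration 5: i = 5, prod = 120
After iteration 6: i = 6, prod = 720
Loop ends.

Final answer: 720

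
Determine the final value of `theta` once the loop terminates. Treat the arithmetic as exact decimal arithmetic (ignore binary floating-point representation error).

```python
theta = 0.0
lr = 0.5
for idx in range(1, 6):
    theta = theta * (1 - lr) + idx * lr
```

Let's trace through this code step by step.

Initialize: theta = 0.0
Initialize: lr = 0.5
Entering loop: for idx in range(1, 6):
After iteration 1: idx = 1, theta = 0.5
After iteration 2: idx = 2, theta = 1.25
After iteration 3: idx = 3, theta = 2.125
After iteration 4: idx = 4, theta = 3.0625
After iteration 5: idx = 5, theta = 4.03125
Loop ends.

Final answer: 4.03125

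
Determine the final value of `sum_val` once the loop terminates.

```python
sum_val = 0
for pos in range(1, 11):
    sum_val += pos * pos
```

Let's trace through this code step by step.

Initialize: sum_val = 0
Entering loop: for pos in range(1, 11):
After iteration 1: pos = 1, sum_val = 1
After iteration 2: pos = 2, sum_val = 5
After iteration 3: pos = 3, sum_val = 14
After iteration 4: pos = 4, sum_val = 30
After iteration 5: pos = 5, sum_val = 55
After iteration 6: pos = 6, sum_val = 91
After iteration 7: pos = 7, sum_val = 140
After iteration 8: pos = 8, sum_val = 204
After iteration 9: pos = 9, sum_val = 285
After iteration 10: pos = 10, sum_val = 385
Loop ends.

Final answer: 385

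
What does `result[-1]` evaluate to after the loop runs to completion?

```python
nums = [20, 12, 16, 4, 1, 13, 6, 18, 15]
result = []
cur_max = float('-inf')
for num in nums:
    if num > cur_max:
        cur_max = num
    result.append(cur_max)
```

Let's trace through this code step by step.

Initialize: nums = [20, 12, 16, 4, 1, 13, 6, 18, 15]
Initialize: result = []
Initialize: cur_max = -inf
Entering loop: for num in nums:
After iteration 1: num = 20, result = [20], cur_max = 20
After iteration 2: num = 12, result = [20, 20], cur_max = 20
After iteration 3: num = 16, result = [20, 20, 20], cur_max = 20
After iteration 4: num = 4, result = [20, 20, 20, 20], cur_max = 20
After iteration 5: num = 1, result = [20, 20, 20, 20, 20], cur_max = 20
After iteration 6: num = 13, result = [20, 20, 20, 20, 20, 20], cur_max = 20
After iteration 7: num = 6, result = [20, 20, 20, 20, 20, 20, 20], cur_max = 20
After iteration 8: num = 18, result = [20, 20, 20, 20, 20, 20, 20, 20], cur_max = 20
After iteration 9: num = 15, result = [20, 20, 20, 20, 20, 20, 20, 20, 20], cur_max = 20
Loop ends.
result[-1] = 20

Final answer: 20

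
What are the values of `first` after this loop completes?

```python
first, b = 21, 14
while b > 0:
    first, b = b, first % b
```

Let's trace through this code step by step.

Initialize: first = 21
Initialize: b = 14
Entering loop: while b > 0:
After iteration 1: first = 14, b = 7
After iteration 2: first = 7, b = 0
Loop ends.

Final answer: 7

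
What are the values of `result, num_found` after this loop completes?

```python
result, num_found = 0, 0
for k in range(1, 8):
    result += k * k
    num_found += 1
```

Let's trace through this code step by step.

Initialize: result = 0
Initialize: num_found = 0
Entering loop: for k in range(1, 8):
After iteration 1: k = 1, result = 1, num_found = 1
After iteration 2: k = 2, result = 5, num_found = 2
After iteration 3: k = 3, result = 14, num_found = 3
After iteration 4: k = 4, result = 30, num_found = 4
After iteration 5: k = 5, result = 55, num_found = 5
After iteration 6: k = 6, result = 91, num_found = 6
After iteration 7: k = 7, result = 140, num_found = 7
Loop ends.

Final answer: 140, 7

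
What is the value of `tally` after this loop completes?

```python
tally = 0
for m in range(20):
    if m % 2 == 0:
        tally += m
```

Let's trace through this code step by step.

Initialize: tally = 0
Entering loop: for m in range(20):
After iteration 1: m = 0, tally = 0
After iteration 2: m = 1, tally = 0
After iteration 3: m = 2, tally = 2
After iteration 4: m = 3, tally = 2
After iteration 5: m = 4, tally = 6
After iteration 6: m = 5, tally = 6
After iteration 7: m = 6, tally = 12
After iteration 8: m = 7, tally = 12
After iteration 9: m = 8, tally = 20
After iteration 10: m = 9, tally = 20
After iteration 11: m = 10, tally = 30
After iteration 12: m = 11, tally = 30
After iteration 13: m = 12, tally = 42
After iteration 14: m = 13, tally = 42
After iteration 15: m = 14, tally = 56
After iteration 16: m = 15, tally = 56
After iteration 17: m = 16, tally = 72
After iteration 18: m = 17, tally = 72
After iteration 19: m = 18, tally = 90
After iteration 20: m = 19, tally = 90
Loop ends.

Final answer: 90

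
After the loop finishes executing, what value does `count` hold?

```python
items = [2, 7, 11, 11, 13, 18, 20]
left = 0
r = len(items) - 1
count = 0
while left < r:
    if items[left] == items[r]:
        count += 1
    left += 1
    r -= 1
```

Let's trace through this code step by step.

Initialize: items = [2, 7, 11, 11, 13, 18, 20]
Initialize: left = 0
Initialize: r = 6
Initialize: count = 0
Entering loop: while left < r:
After iteration 1: left = 1, r = 5, count = 0
After iteration 2: left = 2, r = 4, count = 0
After iteration 3: left = 3, r = 3, count = 0
Loop ends.

Final answer: 0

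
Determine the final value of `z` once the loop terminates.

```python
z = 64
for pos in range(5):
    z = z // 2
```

Let's trace through this code step by step.

Initialize: z = 64
Entering loop: for pos in range(5):
After iteration 1: pos = 0, z = 32
After iteration 2: pos = 1, z = 16
After iteration 3: pos = 2, z = 8
After iteration 4: pos = 3, z = 4
After iteration 5: pos = 4, z = 2
Loop ends.

Final answer: 2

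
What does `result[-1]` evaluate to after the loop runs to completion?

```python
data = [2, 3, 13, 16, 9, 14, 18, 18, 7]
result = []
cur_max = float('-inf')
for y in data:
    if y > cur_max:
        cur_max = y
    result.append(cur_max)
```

Let's trace through this code step by step.

Initialize: data = [2, 3, 13, 16, 9, 14, 18, 18, 7]
Initialize: result = []
Initialize: cur_max = -inf
Entering loop: for y in data:
After iteration 1: y = 2, result = [2], cur_max = 2
After iteration 2: y = 3, result = [2, 3], cur_max = 3
After iteration 3: y = 13, result = [2, 3, 13], cur_max = 13
After iteration 4: y = 16, result = [2, 3, 13, 16], cur_max = 16
After iteration 5: y = 9, result = [2, 3, 13, 16, 16], cur_max = 16
After iteration 6: y = 14, result = [2, 3, 13, 16, 16, 16], cur_max = 16
After iteration 7: y = 18, result = [2, 3, 13, 16, 16, 16, 18], cur_max = 18
After iteration 8: y = 18, result = [2, 3, 13, 16, 16, 16, 18, 18], cur_max = 18
After iteration 9: y = 7, result = [2, 3, 13, 16, 16, 16, 18, 18, 18], cur_max = 18
Loop ends.
result[-1] = 18

Final answer: 18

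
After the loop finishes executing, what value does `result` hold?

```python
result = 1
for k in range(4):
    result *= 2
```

Let's trace through this code step by step.

Initialize: result = 1
Entering loop: for k in range(4):
After iteration 1: k = 0, result = 2
After iteration 2: k = 1, result = 4
After iteration 3: k = 2, result = 8
After iteration 4: k = 3, result = 16
Loop ends.

Final answer: 16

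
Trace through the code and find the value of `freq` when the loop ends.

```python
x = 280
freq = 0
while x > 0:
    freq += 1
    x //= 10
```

Let's trace through this code step by step.

Initialize: x = 280
Initialize: freq = 0
Entering loop: while x > 0:
After iteration 1: x = 28, freq = 1
After iteration 2: x = 2, freq = 2
After iteration 3: x = 0, freq = 3
Loop ends.

Final answer: 3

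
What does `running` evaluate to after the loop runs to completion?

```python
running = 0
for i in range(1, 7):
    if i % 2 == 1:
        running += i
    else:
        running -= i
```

Let's trace through this code step by step.

Initialize: running = 0
Entering loop: for i in range(1, 7):
After iteration 1: i = 1, running = 1
After iteration 2: i = 2, running = -1
After iteration 3: i = 3, running = 2
After iteration 4: i = 4, running = -2
After iteration 5: i = 5, running = 3
After iteration 6: i = 6, running = -3
Loop ends.

Final answer: -3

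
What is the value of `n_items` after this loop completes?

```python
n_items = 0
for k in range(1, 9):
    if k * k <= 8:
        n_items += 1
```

Let's trace through this code step by step.

Initialize: n_items = 0
Entering loop: for k in range(1, 9):
After iteration 1: k = 1, n_items = 1
After iteration 2: k = 2, n_items = 2
After iteration 3: k = 3, n_items = 2
After iteration 4: k = 4, n_items = 2
After iteration 5: k = 5, n_items = 2
After iteration 6: k = 6, n_items = 2
After iteration 7: k = 7, n_items = 2
After iteration 8: k = 8, n_items = 2
Loop ends.

Final answer: 2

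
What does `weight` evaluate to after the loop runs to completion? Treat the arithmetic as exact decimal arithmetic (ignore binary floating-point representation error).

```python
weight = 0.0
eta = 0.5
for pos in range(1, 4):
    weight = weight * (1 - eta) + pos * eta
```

Let's trace through this code step by step.

Initialize: weight = 0.0
Initialize: eta = 0.5
Entering loop: for pos in range(1, 4):
After iteration 1: pos = 1, weight = 0.5
After iteration 2: pos = 2, weight = 1.25
After iteration 3: pos = 3, weight = 2.125
Loop ends.

Final answer: 2.125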